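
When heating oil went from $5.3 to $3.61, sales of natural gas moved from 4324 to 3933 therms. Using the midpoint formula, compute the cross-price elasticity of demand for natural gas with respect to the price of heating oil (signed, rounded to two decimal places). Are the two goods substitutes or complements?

%ΔQ_{natural gas} = (3933 − 4324)/avg = -391/4128.5 = -0.094707…
%ΔP_{heating oil} = (3.61 − 5.3)/avg = -1.69/4.455 = -0.379349…
E_cross = (-391/4128.5) / (-1.69/4.455) = 0.2496…
E_cross > 0 ⇒ the goods are substitutes.

0.25; substitutes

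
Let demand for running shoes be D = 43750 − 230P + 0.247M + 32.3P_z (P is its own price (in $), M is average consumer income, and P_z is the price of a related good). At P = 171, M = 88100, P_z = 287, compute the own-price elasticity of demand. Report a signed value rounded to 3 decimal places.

At the given values, D = 43750 − 230(171) + 0.247(88100) + 32.3(287) = 35450.8.
∂D/∂P = −230.
E = (-230) × (171/35450.8) = -1.10942…

-1.109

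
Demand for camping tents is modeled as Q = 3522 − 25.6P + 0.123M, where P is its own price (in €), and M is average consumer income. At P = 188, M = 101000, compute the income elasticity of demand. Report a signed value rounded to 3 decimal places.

1.116

At the given values, Q = 3522 − 25.6(188) + 0.123(101000) = 11132.2.
∂Q/∂M = 0.123.
E = (0.123) × (101000/11132.2) = 1.11595…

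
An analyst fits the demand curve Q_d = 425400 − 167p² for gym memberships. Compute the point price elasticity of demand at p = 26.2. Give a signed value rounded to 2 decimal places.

dQ_d/dp = −2·167·p = -8750.8. At p = 26.2, Q_d = 310764.52.
Ed = (dQ_d/dp)·(p/Q_d) = (-8750.8) × (26.2/310764.52) = -0.7377…

-0.74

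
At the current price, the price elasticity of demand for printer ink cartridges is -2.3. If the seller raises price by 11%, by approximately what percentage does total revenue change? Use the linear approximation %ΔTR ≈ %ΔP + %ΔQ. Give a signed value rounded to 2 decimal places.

%ΔQ ≈ Ed × %ΔP = (-2.3) × (+11%) = -25.3000%
%ΔTR ≈ %ΔP + %ΔQ = (+11%) + (-25.3000%) = -14.3000%

-14.30%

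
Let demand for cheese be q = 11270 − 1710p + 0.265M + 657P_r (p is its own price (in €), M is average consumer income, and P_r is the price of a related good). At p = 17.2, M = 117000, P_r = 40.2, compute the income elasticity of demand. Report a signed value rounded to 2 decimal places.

0.79

At the given values, q = 11270 − 1710(17.2) + 0.265(117000) + 657(40.2) = 39274.4.
∂q/∂M = 0.265.
E = (0.265) × (117000/39274.4) = 0.7894…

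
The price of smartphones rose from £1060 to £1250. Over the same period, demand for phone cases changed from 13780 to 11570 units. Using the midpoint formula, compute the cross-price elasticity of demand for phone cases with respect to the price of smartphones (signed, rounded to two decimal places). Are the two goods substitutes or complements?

%ΔQ_{phone cases} = (11570 − 13780)/avg = -2210/12675 = -0.174358…
%ΔP_{smartphones} = (1250 − 1060)/avg = 190/1155 = 0.164502…
E_cross = (-2210/12675) / (190/1155) = -1.0599…
E_cross < 0 ⇒ the goods are complements.

-1.06; complements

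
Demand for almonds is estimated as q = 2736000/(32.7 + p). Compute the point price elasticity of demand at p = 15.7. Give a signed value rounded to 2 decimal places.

dq/dp = −2736000/(32.7 + p)² = -1167.95. At p = 15.7, q = 56528.9.
Ed = (dq/dp)·(p/q) = (-1167.95) × (15.7/56528.9) = -0.3243…

-0.32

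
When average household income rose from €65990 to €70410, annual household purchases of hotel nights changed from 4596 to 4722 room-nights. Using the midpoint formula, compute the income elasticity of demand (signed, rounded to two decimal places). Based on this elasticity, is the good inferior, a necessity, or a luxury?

%ΔQ = (4722 − 4596)/[( 4596 + 4722)/2] = 126/4659 = 0.027044…
%ΔIncome = (70410 − 65990)/[( 65990 + 70410)/2] = 4420/68200 = 0.064809…
E_income = (126/4659) / (4420/68200) = 0.4172…
0 < E_income < 1 ⇒ normal good, necessity.

0.42; necessity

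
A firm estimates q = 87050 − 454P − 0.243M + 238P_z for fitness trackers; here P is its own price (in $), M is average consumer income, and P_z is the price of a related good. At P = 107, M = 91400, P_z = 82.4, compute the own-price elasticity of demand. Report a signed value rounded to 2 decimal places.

At the given values, q = 87050 − 454(107) − 0.243(91400) + 238(82.4) = 35873.
∂q/∂P = −454.
E = (-454) × (107/35873) = -1.3541…

-1.35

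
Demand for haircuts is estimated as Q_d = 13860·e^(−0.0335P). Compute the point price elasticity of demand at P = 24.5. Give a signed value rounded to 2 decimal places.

dQ_d/dP = −0.0335·Q_d = -204.344. At P = 24.5, Q_d = 6099.81.
Ed = (dQ_d/dP)·(P/Q_d) = (-204.344) × (24.5/6099.81) = -0.8207…

-0.82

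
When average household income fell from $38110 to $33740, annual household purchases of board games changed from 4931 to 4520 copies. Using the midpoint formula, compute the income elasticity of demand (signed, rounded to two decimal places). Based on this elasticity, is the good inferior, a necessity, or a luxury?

0.72; necessity

%ΔQ = (4520 − 4931)/[( 4931 + 4520)/2] = -411/4725.5 = -0.086974…
%ΔIncome = (33740 − 38110)/[( 38110 + 33740)/2] = -4370/35925 = -0.121642…
E_income = (-411/4725.5) / (-4370/35925) = 0.7150…
0 < E_income < 1 ⇒ normal good, necessity.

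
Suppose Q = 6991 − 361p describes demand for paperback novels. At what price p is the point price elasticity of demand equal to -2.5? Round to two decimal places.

Ed = −361p/(6991 − 361p). Set this equal to -2.5:
361p = 2.5·(6991 − 361p) ⇒ 361p(1 + 2.5) = 2.5·6991
p = 2.5·6991 / (361·3.5) = 13.8326…

13.83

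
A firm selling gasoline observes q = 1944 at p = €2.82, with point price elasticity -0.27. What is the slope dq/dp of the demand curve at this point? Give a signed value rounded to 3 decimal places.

Ed = (dq/dp)·(p/q) ⇒ dq/dp = Ed·q/p = (-0.27)·1944/2.82 = -186.12765…

-186.128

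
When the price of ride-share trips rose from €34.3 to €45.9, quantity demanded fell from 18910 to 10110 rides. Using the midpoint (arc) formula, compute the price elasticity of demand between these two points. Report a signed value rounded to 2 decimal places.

-2.10

%ΔQ = (10110 − 18910) / [(18910 + 10110)/2] = -8800/14510 = -0.606478…
%ΔP = (45.9 − 34.3) / [(34.3 + 45.9)/2] = 11.6/40.1 = 0.289276…
Arc Ed = %ΔQ / %ΔP = (-8800/14510) / (11.6/40.1) = -2.0965…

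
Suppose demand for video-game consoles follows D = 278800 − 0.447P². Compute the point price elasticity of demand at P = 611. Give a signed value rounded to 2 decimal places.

dD/dP = −2·0.447·P = -546.234. At P = 611, D = 111925.513.
Ed = (dD/dP)·(P/D) = (-546.234) × (611/111925.513) = -2.9818…

-2.98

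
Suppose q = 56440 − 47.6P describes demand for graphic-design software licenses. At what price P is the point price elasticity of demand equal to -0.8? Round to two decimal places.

526.98

Ed = −47.6P/(56440 − 47.6P). Set this equal to -0.8:
47.6P = 0.8·(56440 − 47.6P) ⇒ 47.6P(1 + 0.8) = 0.8·56440
P = 0.8·56440 / (47.6·1.8) = 526.9841…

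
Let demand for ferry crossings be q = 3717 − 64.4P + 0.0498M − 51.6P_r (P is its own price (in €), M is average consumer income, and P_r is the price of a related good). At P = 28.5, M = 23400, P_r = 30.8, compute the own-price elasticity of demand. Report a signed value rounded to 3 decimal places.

At the given values, q = 3717 − 64.4(28.5) + 0.0498(23400) − 51.6(30.8) = 1457.64.
∂q/∂P = −64.4.
E = (-64.4) × (28.5/1457.64) = -1.25915…

-1.259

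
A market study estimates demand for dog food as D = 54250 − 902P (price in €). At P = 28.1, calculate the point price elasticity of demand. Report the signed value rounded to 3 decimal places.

-0.877

dD/dP = −902. At P = 28.1, D = 54250 − 902(28.1) = 28903.8.
Ed = (dD/dP)·(P/D) = −902 × (28.1/28903.8) = -0.87691…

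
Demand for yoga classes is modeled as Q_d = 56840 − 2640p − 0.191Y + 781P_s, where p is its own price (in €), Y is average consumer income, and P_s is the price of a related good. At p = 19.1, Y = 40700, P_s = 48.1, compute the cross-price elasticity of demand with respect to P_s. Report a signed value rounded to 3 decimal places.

At the given values, Q_d = 56840 − 2640(19.1) − 0.191(40700) + 781(48.1) = 36208.4.
∂Q_d/∂P_s = 781.
E = (781) × (48.1/36208.4) = 1.03749…

1.037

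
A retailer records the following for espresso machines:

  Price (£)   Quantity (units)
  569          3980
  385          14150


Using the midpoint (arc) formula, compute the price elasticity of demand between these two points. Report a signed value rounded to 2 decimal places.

-2.91

%ΔQ = (14150 − 3980) / [(3980 + 14150)/2] = 10170/9065 = 1.121897…
%ΔP = (385 − 569) / [(569 + 385)/2] = -184/477 = -0.385744…
Arc Ed = %ΔQ / %ΔP = (10170/9065) / (-184/477) = -2.9083…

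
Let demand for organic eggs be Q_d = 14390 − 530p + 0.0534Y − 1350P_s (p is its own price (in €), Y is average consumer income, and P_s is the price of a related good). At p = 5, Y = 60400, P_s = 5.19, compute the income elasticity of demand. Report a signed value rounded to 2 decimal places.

At the given values, Q_d = 14390 − 530(5) + 0.0534(60400) − 1350(5.19) = 7958.86.
∂Q_d/∂Y = 0.0534.
E = (0.0534) × (60400/7958.86) = 0.4052…

0.41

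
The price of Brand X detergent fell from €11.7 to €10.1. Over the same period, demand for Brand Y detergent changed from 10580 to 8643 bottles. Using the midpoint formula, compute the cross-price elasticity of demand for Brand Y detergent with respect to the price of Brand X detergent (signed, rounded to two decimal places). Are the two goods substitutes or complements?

%ΔQ_{Brand Y detergent} = (8643 − 10580)/avg = -1937/9611.5 = -0.201529…
%ΔP_{Brand X detergent} = (10.1 − 11.7)/avg = -1.6/10.9 = -0.146788…
E_cross = (-1937/9611.5) / (-1.6/10.9) = 1.3729…
E_cross > 0 ⇒ the goods are substitutes.

1.37; substitutes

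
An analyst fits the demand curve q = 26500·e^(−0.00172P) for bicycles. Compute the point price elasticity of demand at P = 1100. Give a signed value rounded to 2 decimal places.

dq/dP = −0.00172·q = -6.8721. At P = 1100, q = 3995.4.
Ed = (dq/dP)·(P/q) = (-6.8721) × (1100/3995.4) = -1.892

-1.89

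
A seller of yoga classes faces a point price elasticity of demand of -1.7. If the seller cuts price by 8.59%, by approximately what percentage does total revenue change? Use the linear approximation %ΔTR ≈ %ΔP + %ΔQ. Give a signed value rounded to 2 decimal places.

%ΔQ ≈ Ed × %ΔP = (-1.7) × (-8.59%) = +14.6030%
%ΔTR ≈ %ΔP + %ΔQ = (-8.59%) + (+14.6030%) = +6.0130%

+6.01%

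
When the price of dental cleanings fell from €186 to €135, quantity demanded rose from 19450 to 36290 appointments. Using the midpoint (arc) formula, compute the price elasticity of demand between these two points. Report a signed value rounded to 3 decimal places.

%ΔQ = (36290 − 19450) / [(19450 + 36290)/2] = 16840/27870 = 0.604233…
%ΔP = (135 − 186) / [(186 + 135)/2] = -51/160.5 = -0.317757…
Arc Ed = %ΔQ / %ΔP = (16840/27870) / (-51/160.5) = -1.90155…

-1.902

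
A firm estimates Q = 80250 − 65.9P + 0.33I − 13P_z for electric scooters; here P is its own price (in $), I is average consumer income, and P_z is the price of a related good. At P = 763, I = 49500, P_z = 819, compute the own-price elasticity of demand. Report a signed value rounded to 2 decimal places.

At the given values, Q = 80250 − 65.9(763) + 0.33(49500) − 13(819) = 35656.3.
∂Q/∂P = −65.9.
E = (-65.9) × (763/35656.3) = -1.4101…

-1.41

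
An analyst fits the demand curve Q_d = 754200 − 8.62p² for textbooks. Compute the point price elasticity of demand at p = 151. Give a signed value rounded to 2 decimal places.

dQ_d/dp = −2·8.62·p = -2603.24. At p = 151, Q_d = 557655.38.
Ed = (dQ_d/dp)·(p/Q_d) = (-2603.24) × (151/557655.38) = -0.7048…

-0.70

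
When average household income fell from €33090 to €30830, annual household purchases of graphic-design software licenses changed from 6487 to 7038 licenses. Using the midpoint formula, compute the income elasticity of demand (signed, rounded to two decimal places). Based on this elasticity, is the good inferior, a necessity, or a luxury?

-1.15; inferior

%ΔQ = (7038 − 6487)/[( 6487 + 7038)/2] = 551/6762.5 = 0.081478…
%ΔIncome = (30830 − 33090)/[( 33090 + 30830)/2] = -2260/31960 = -0.070713…
E_income = (551/6762.5) / (-2260/31960) = -1.1522…
E_income < 0 ⇒ inferior good.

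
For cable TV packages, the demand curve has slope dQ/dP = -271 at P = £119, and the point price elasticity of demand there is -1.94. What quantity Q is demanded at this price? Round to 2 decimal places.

Ed = (dQ/dP)·(P/Q) ⇒ Q = (dQ/dP)·P/Ed = (-271)·119/(-1.94) = 16623.1958…

16623.20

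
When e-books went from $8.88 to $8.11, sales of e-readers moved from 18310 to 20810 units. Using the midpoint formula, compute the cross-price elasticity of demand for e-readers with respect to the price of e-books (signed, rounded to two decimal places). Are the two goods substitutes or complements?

-1.41; complements

%ΔQ_{e-readers} = (20810 − 18310)/avg = 2500/19560 = 0.127811…
%ΔP_{e-books} = (8.11 − 8.88)/avg = -0.77/8.495 = -0.090641…
E_cross = (2500/19560) / (-0.77/8.495) = -1.4100…
E_cross < 0 ⇒ the goods are complements.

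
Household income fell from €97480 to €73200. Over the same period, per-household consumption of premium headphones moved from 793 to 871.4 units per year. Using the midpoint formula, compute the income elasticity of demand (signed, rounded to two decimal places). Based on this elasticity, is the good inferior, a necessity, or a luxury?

%ΔQ = (871.4 − 793)/[( 793 + 871.4)/2] = 78.4/832.2 = 0.094208…
%ΔIncome = (73200 − 97480)/[( 97480 + 73200)/2] = -24280/85340 = -0.284509…
E_income = (78.4/832.2) / (-24280/85340) = -0.3311…
E_income < 0 ⇒ inferior good.

-0.33; inferior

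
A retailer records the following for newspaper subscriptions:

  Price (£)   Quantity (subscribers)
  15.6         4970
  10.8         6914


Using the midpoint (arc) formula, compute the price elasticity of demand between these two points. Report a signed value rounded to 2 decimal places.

%ΔQ = (6914 − 4970) / [(4970 + 6914)/2] = 1944/5942 = 0.327162…
%ΔP = (10.8 − 15.6) / [(15.6 + 10.8)/2] = -4.8/13.2 = -0.363636…
Arc Ed = %ΔQ / %ΔP = (1944/5942) / (-4.8/13.2) = -0.8996…

-0.90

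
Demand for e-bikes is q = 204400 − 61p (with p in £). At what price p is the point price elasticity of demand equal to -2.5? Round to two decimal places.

2393.44

Ed = −61p/(204400 − 61p). Set this equal to -2.5:
61p = 2.5·(204400 − 61p) ⇒ 61p(1 + 2.5) = 2.5·204400
p = 2.5·204400 / (61·3.5) = 2393.4426…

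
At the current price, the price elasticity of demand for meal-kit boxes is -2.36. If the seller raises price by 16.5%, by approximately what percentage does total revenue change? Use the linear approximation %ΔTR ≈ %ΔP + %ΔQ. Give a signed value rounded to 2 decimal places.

-22.44%

%ΔQ ≈ Ed × %ΔP = (-2.36) × (+16.5%) = -38.9400%
%ΔTR ≈ %ΔP + %ΔQ = (+16.5%) + (-38.9400%) = -22.4400%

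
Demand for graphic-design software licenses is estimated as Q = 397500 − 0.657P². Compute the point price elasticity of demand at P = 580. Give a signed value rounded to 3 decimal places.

-2.505

dQ/dP = −2·0.657·P = -762.12. At P = 580, Q = 176485.2.
Ed = (dQ/dP)·(P/Q) = (-762.12) × (580/176485.2) = -2.50462…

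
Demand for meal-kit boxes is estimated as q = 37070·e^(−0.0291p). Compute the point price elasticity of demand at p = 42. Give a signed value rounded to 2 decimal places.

-1.22

dq/dp = −0.0291·q = -317.776. At p = 42, q = 10920.1.
Ed = (dq/dp)·(p/q) = (-317.776) × (42/10920.1) = -1.2222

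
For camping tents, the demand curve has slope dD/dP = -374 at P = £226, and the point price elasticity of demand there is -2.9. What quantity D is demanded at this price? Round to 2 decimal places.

29146.21

Ed = (dD/dP)·(P/D) ⇒ D = (dD/dP)·P/Ed = (-374)·226/(-2.9) = 29146.2068…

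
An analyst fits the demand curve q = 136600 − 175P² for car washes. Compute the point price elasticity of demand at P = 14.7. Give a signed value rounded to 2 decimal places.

-0.77

dq/dP = −2·175·P = -5145. At P = 14.7, q = 98784.25.
Ed = (dq/dP)·(P/q) = (-5145) × (14.7/98784.25) = -0.7656…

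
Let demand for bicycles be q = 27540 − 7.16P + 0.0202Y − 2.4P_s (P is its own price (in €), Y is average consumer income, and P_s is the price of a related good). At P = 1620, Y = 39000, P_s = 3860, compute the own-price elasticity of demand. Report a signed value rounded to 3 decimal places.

At the given values, q = 27540 − 7.16(1620) + 0.0202(39000) − 2.4(3860) = 7464.6.
∂q/∂P = −7.16.
E = (-7.16) × (1620/7464.6) = -1.55389…

-1.554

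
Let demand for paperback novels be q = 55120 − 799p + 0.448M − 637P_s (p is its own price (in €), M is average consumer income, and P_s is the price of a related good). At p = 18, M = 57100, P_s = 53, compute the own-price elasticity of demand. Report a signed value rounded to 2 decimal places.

At the given values, q = 55120 − 799(18) + 0.448(57100) − 637(53) = 32557.8.
∂q/∂p = −799.
E = (-799) × (18/32557.8) = -0.4417…

-0.44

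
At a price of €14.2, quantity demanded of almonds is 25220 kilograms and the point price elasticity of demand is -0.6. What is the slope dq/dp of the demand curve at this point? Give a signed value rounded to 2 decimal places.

Ed = (dq/dp)·(p/q) ⇒ dq/dp = Ed·q/p = (-0.6)·25220/14.2 = -1065.6338…

-1065.63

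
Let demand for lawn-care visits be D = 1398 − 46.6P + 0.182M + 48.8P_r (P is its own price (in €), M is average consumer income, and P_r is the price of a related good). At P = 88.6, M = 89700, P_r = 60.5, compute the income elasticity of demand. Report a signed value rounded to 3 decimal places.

0.987

At the given values, D = 1398 − 46.6(88.6) + 0.182(89700) + 48.8(60.5) = 16547.04.
∂D/∂M = 0.182.
E = (0.182) × (89700/16547.04) = 0.98660…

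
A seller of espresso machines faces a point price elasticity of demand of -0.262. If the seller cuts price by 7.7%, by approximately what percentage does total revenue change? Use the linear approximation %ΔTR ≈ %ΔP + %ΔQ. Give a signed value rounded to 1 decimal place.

%ΔQ ≈ Ed × %ΔP = (-0.262) × (-7.7%) = +2.0174%
%ΔTR ≈ %ΔP + %ΔQ = (-7.7%) + (+2.0174%) = -5.6826%

-5.7%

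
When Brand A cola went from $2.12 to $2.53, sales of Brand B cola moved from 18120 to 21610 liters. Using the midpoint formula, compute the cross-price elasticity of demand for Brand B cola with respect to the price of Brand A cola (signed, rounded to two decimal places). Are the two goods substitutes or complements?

1.00; substitutes

%ΔQ_{Brand B cola} = (21610 − 18120)/avg = 3490/19865 = 0.175685…
%ΔP_{Brand A cola} = (2.53 − 2.12)/avg = 0.41/2.325 = 0.176344…
E_cross = (3490/19865) / (0.41/2.325) = 0.9962…
E_cross > 0 ⇒ the goods are substitutes.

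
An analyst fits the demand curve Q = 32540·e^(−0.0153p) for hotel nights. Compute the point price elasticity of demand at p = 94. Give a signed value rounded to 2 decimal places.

-1.44

dQ/dp = −0.0153·Q = -118.17. At p = 94, Q = 7723.52.
Ed = (dQ/dp)·(p/Q) = (-118.17) × (94/7723.52) = -1.4382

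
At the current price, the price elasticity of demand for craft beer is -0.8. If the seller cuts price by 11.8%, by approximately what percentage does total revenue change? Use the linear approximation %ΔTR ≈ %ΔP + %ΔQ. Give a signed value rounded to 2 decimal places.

-2.36%

%ΔQ ≈ Ed × %ΔP = (-0.8) × (-11.8%) = +9.4400%
%ΔTR ≈ %ΔP + %ΔQ = (-11.8%) + (+9.4400%) = -2.3600%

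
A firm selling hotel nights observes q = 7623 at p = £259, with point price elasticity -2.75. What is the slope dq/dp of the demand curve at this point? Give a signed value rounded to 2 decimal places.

Ed = (dq/dp)·(p/q) ⇒ dq/dp = Ed·q/p = (-2.75)·7623/259 = -80.9391…

-80.94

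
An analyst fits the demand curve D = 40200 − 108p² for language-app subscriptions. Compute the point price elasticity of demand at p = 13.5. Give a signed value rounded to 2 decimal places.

-1.92

dD/dp = −2·108·p = -2916. At p = 13.5, D = 20517.
Ed = (dD/dp)·(p/D) = (-2916) × (13.5/20517) = -1.9187…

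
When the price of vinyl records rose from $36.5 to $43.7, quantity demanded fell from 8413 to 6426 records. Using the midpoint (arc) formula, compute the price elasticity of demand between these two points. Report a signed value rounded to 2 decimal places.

%ΔQ = (6426 − 8413) / [(8413 + 6426)/2] = -1987/7419.5 = -0.267807…
%ΔP = (43.7 − 36.5) / [(36.5 + 43.7)/2] = 7.2/40.1 = 0.179551…
Arc Ed = %ΔQ / %ΔP = (-1987/7419.5) / (7.2/40.1) = -1.4915…

-1.49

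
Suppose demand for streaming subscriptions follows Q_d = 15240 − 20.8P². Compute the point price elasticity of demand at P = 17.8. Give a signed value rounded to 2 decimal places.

dQ_d/dP = −2·20.8·P = -740.48. At P = 17.8, Q_d = 8649.728.
Ed = (dQ_d/dP)·(P/Q_d) = (-740.48) × (17.8/8649.728) = -1.5238…

-1.52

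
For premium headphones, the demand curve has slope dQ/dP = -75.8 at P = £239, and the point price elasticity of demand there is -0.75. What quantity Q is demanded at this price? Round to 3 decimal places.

24154.933

Ed = (dQ/dP)·(P/Q) ⇒ Q = (dQ/dP)·P/Ed = (-75.8)·239/(-0.75) = 24154.93333…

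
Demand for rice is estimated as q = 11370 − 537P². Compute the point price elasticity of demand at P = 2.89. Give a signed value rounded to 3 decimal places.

dq/dP = −2·537·P = -3103.86. At P = 2.89, q = 6884.9223.
Ed = (dq/dP)·(P/q) = (-3103.86) × (2.89/6884.9223) = -1.30286…

-1.303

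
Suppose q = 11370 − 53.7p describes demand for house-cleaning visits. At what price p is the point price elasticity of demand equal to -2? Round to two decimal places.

141.15

Ed = −53.7p/(11370 − 53.7p). Set this equal to -2:
53.7p = 2·(11370 − 53.7p) ⇒ 53.7p(1 + 2) = 2·11370
p = 2·11370 / (53.7·3) = 141.1545…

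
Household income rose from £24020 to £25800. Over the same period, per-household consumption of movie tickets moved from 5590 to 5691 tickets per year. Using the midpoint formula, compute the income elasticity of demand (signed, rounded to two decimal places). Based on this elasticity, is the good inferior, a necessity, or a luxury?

%ΔQ = (5691 − 5590)/[( 5590 + 5691)/2] = 101/5640.5 = 0.017906…
%ΔIncome = (25800 − 24020)/[( 24020 + 25800)/2] = 1780/24910 = 0.071457…
E_income = (101/5640.5) / (1780/24910) = 0.2505…
0 < E_income < 1 ⇒ normal good, necessity.

0.25; necessity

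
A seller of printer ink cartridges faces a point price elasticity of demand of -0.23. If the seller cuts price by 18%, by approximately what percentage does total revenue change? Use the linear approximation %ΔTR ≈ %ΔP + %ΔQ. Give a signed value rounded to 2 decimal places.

%ΔQ ≈ Ed × %ΔP = (-0.23) × (-18%) = +4.1400%
%ΔTR ≈ %ΔP + %ΔQ = (-18%) + (+4.1400%) = -13.8600%

-13.86%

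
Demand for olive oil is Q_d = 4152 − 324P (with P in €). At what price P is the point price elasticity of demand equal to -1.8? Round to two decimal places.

8.24

Ed = −324P/(4152 − 324P). Set this equal to -1.8:
324P = 1.8·(4152 − 324P) ⇒ 324P(1 + 1.8) = 1.8·4152
P = 1.8·4152 / (324·2.8) = 8.2380…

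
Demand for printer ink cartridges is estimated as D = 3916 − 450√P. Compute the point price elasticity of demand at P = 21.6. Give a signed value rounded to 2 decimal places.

-0.57

dD/dP = −450/(2√P) = -48.4123. At P = 21.6, D = 1824.59.
Ed = (dD/dP)·(P/D) = (-48.4123) × (21.6/1824.59) = -0.5731…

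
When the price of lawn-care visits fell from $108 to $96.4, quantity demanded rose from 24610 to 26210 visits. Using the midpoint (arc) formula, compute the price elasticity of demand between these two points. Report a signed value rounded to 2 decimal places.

%ΔQ = (26210 − 24610) / [(24610 + 26210)/2] = 1600/25410 = 0.062967…
%ΔP = (96.4 − 108) / [(108 + 96.4)/2] = -11.6/102.2 = -0.113502…
Arc Ed = %ΔQ / %ΔP = (1600/25410) / (-11.6/102.2) = -0.5547…

-0.55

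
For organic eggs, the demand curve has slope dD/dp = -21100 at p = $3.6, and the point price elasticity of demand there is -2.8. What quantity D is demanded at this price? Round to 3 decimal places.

27128.571

Ed = (dD/dp)·(p/D) ⇒ D = (dD/dp)·p/Ed = (-21100)·3.6/(-2.8) = 27128.57142…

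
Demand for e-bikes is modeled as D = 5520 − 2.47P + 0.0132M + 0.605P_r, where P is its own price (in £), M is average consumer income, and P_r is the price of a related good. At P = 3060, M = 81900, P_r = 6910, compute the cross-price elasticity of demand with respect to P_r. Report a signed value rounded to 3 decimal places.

1.297

At the given values, D = 5520 − 2.47(3060) + 0.0132(81900) + 0.605(6910) = 3223.43.
∂D/∂P_r = 0.605.
E = (0.605) × (6910/3223.43) = 1.29692…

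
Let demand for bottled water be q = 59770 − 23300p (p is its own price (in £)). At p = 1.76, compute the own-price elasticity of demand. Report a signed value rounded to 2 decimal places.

-2.19

At the given values, q = 59770 − 23300(1.76) = 18762.
∂q/∂p = −23300.
E = (-23300) × (1.76/18762) = -2.1856…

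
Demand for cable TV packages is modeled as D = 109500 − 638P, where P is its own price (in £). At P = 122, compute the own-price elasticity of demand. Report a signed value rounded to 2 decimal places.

At the given values, D = 109500 − 638(122) = 31664.
∂D/∂P = −638.
E = (-638) × (122/31664) = -2.4581…

-2.46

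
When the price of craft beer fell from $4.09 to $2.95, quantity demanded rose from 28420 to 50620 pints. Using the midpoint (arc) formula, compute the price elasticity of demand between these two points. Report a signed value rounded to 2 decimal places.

-1.73

%ΔQ = (50620 − 28420) / [(28420 + 50620)/2] = 22200/39520 = 0.561740…
%ΔP = (2.95 − 4.09) / [(4.09 + 2.95)/2] = -1.14/3.52 = -0.323863…
Arc Ed = %ΔQ / %ΔP = (22200/39520) / (-1.14/3.52) = -1.7344…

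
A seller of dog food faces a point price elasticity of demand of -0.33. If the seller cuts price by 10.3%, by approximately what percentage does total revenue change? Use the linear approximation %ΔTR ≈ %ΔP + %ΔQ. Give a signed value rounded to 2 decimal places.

-6.90%

%ΔQ ≈ Ed × %ΔP = (-0.33) × (-10.3%) = +3.3990%
%ΔTR ≈ %ΔP + %ΔQ = (-10.3%) + (+3.3990%) = -6.9010%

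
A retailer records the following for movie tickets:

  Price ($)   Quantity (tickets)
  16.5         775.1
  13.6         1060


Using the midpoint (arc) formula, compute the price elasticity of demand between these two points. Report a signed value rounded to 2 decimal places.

-1.61

%ΔQ = (1060 − 775.1) / [(775.1 + 1060)/2] = 284.9/917.55 = 0.310500…
%ΔP = (13.6 − 16.5) / [(16.5 + 13.6)/2] = -2.9/15.05 = -0.192691…
Arc Ed = %ΔQ / %ΔP = (284.9/917.55) / (-2.9/15.05) = -1.6113…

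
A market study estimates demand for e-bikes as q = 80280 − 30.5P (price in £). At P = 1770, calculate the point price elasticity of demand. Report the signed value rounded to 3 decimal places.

-2.053

dq/dP = −30.5. At P = 1770, q = 80280 − 30.5(1770) = 26295.
Ed = (dq/dP)·(P/q) = −30.5 × (1770/26295) = -2.05305…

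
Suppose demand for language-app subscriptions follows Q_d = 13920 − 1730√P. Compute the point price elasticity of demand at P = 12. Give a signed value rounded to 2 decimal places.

dQ_d/dP = −1730/(2√P) = -249.704. At P = 12, Q_d = 7927.1.
Ed = (dQ_d/dP)·(P/Q_d) = (-249.704) × (12/7927.1) = -0.3780…

-0.38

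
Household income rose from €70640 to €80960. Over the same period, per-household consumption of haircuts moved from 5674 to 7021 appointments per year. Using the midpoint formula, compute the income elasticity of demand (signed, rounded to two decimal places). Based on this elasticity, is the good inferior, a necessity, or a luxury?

%ΔQ = (7021 − 5674)/[( 5674 + 7021)/2] = 1347/6347.5 = 0.212209…
%ΔIncome = (80960 − 70640)/[( 70640 + 80960)/2] = 10320/75800 = 0.136147…
E_income = (1347/6347.5) / (10320/75800) = 1.5586…
E_income > 1 ⇒ normal good, luxury.

1.56; luxury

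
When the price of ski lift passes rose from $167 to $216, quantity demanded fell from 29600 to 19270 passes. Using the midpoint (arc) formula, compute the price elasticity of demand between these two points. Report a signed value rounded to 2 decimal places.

%ΔQ = (19270 − 29600) / [(29600 + 19270)/2] = -10330/24435 = -0.422754…
%ΔP = (216 − 167) / [(167 + 216)/2] = 49/191.5 = 0.255874…
Arc Ed = %ΔQ / %ΔP = (-10330/24435) / (49/191.5) = -1.6521…

-1.65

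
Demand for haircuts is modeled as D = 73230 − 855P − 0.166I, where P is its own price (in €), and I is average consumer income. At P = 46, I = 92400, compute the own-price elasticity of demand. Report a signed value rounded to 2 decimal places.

At the given values, D = 73230 − 855(46) − 0.166(92400) = 18561.6.
∂D/∂P = −855.
E = (-855) × (46/18561.6) = -2.1188…

-2.12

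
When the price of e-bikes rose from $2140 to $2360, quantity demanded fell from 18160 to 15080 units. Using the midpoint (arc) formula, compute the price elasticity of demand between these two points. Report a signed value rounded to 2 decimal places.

%ΔQ = (15080 − 18160) / [(18160 + 15080)/2] = -3080/16620 = -0.185318…
%ΔP = (2360 − 2140) / [(2140 + 2360)/2] = 220/2250 = 0.097777…
Arc Ed = %ΔQ / %ΔP = (-3080/16620) / (220/2250) = -1.8953…

-1.90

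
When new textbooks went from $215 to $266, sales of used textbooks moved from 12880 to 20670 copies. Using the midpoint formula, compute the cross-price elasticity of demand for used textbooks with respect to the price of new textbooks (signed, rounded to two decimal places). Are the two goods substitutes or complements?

%ΔQ_{used textbooks} = (20670 − 12880)/avg = 7790/16775 = 0.464381…
%ΔP_{new textbooks} = (266 − 215)/avg = 51/240.5 = 0.212058…
E_cross = (7790/16775) / (51/240.5) = 2.1898…
E_cross > 0 ⇒ the goods are substitutes.

2.19; substitutes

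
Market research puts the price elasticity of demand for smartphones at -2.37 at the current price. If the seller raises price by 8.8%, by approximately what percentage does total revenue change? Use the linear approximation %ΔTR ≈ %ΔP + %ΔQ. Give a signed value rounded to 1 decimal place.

%ΔQ ≈ Ed × %ΔP = (-2.37) × (+8.8%) = -20.8560%
%ΔTR ≈ %ΔP + %ΔQ = (+8.8%) + (-20.8560%) = -12.0560%

-12.1%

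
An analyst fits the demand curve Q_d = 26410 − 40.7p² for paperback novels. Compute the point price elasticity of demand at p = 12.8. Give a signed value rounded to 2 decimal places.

-0.68

dQ_d/dp = −2·40.7·p = -1041.92. At p = 12.8, Q_d = 19741.712.
Ed = (dQ_d/dp)·(p/Q_d) = (-1041.92) × (12.8/19741.712) = -0.6755…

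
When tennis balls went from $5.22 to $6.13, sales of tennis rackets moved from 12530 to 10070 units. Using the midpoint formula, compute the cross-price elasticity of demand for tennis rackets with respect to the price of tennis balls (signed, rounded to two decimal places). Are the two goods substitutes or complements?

%ΔQ_{tennis rackets} = (10070 − 12530)/avg = -2460/11300 = -0.217699…
%ΔP_{tennis balls} = (6.13 − 5.22)/avg = 0.91/5.675 = 0.160352…
E_cross = (-2460/11300) / (0.91/5.675) = -1.3576…
E_cross < 0 ⇒ the goods are complements.

-1.36; complements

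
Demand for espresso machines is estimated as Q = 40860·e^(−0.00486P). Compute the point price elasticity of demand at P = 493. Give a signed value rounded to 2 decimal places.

-2.40

dQ/dP = −0.00486·Q = -18.0873. At P = 493, Q = 3721.67.
Ed = (dQ/dP)·(P/Q) = (-18.0873) × (493/3721.67) = -2.3959…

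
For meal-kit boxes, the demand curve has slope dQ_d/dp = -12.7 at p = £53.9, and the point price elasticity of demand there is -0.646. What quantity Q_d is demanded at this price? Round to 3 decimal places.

1059.644

Ed = (dQ_d/dp)·(p/Q_d) ⇒ Q_d = (dQ_d/dp)·p/Ed = (-12.7)·53.9/(-0.646) = 1059.64396…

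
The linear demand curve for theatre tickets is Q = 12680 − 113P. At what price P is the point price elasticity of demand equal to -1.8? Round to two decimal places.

Ed = −113P/(12680 − 113P). Set this equal to -1.8:
113P = 1.8·(12680 − 113P) ⇒ 113P(1 + 1.8) = 1.8·12680
P = 1.8·12680 / (113·2.8) = 72.1365…

72.14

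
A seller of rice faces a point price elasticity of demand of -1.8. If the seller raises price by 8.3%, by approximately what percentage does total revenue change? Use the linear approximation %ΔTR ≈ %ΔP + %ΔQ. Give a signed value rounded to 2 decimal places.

-6.64%

%ΔQ ≈ Ed × %ΔP = (-1.8) × (+8.3%) = -14.9400%
%ΔTR ≈ %ΔP + %ΔQ = (+8.3%) + (-14.9400%) = -6.6400%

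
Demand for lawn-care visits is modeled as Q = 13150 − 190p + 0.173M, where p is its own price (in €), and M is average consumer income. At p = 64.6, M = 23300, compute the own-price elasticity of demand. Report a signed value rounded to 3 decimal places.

At the given values, Q = 13150 − 190(64.6) + 0.173(23300) = 4906.9.
∂Q/∂p = −190.
E = (-190) × (64.6/4906.9) = -2.50137…

-2.501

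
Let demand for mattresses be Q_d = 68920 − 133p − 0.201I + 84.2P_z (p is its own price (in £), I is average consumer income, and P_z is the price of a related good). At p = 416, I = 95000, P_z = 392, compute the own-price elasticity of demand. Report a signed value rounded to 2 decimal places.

At the given values, Q_d = 68920 − 133(416) − 0.201(95000) + 84.2(392) = 27503.4.
∂Q_d/∂p = −133.
E = (-133) × (416/27503.4) = -2.0116…

-2.01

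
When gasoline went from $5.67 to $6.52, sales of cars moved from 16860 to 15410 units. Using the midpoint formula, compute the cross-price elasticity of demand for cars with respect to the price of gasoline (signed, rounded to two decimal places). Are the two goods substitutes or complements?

%ΔQ_{cars} = (15410 − 16860)/avg = -1450/16135 = -0.089866…
%ΔP_{gasoline} = (6.52 − 5.67)/avg = 0.85/6.095 = 0.139458…
E_cross = (-1450/16135) / (0.85/6.095) = -0.6443…
E_cross < 0 ⇒ the goods are complements.

-0.64; complements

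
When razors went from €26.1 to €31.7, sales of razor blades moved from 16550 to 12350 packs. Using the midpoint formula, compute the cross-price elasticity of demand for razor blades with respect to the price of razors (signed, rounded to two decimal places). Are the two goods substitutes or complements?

-1.50; complements

%ΔQ_{razor blades} = (12350 − 16550)/avg = -4200/14450 = -0.290657…
%ΔP_{razors} = (31.7 − 26.1)/avg = 5.6/28.9 = 0.193771…
E_cross = (-4200/14450) / (5.6/28.9) = -1.5
E_cross < 0 ⇒ the goods are complements.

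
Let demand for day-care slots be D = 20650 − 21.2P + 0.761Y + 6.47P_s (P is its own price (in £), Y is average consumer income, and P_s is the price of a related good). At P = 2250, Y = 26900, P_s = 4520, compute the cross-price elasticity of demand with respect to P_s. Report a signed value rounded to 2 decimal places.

1.29

At the given values, D = 20650 − 21.2(2250) + 0.761(26900) + 6.47(4520) = 22665.3.
∂D/∂P_s = 6.47.
E = (6.47) × (4520/22665.3) = 1.2902…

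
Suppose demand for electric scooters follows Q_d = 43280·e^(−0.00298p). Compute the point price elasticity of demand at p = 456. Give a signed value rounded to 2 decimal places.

dQ_d/dp = −0.00298·Q_d = -33.1398. At p = 456, Q_d = 11120.7.
Ed = (dQ_d/dp)·(p/Q_d) = (-33.1398) × (456/11120.7) = -1.3588…

-1.36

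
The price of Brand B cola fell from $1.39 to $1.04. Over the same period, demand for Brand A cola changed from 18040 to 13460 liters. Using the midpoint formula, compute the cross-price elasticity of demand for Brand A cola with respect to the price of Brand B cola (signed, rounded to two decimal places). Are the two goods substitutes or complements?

%ΔQ_{Brand A cola} = (13460 − 18040)/avg = -4580/15750 = -0.290793…
%ΔP_{Brand B cola} = (1.04 − 1.39)/avg = -0.35/1.215 = -0.288065…
E_cross = (-4580/15750) / (-0.35/1.215) = 1.0094…
E_cross > 0 ⇒ the goods are substitutes.

1.01; substitutes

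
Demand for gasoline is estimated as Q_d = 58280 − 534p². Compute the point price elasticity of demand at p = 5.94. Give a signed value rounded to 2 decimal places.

-0.96

dQ_d/dp = −2·534·p = -6343.92. At p = 5.94, Q_d = 39438.5576.
Ed = (dQ_d/dp)·(p/Q_d) = (-6343.92) × (5.94/39438.5576) = -0.9554…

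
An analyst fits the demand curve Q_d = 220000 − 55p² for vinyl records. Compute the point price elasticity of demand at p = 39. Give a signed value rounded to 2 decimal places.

dQ_d/dp = −2·55·p = -4290. At p = 39, Q_d = 136345.
Ed = (dQ_d/dp)·(p/Q_d) = (-4290) × (39/136345) = -1.2271…

-1.23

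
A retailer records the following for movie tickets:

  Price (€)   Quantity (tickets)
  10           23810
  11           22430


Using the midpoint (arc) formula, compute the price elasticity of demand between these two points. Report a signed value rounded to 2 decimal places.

-0.63

%ΔQ = (22430 − 23810) / [(23810 + 22430)/2] = -1380/23120 = -0.059688…
%ΔP = (11 − 10) / [(10 + 11)/2] = 1/10.5 = 0.095238…
Arc Ed = %ΔQ / %ΔP = (-1380/23120) / (1/10.5) = -0.6267…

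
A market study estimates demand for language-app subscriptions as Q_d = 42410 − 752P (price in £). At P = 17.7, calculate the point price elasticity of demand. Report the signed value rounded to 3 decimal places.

dQ_d/dP = −752. At P = 17.7, Q_d = 42410 − 752(17.7) = 29099.6.
Ed = (dQ_d/dP)·(P/Q_d) = −752 × (17.7/29099.6) = -0.45740…

-0.457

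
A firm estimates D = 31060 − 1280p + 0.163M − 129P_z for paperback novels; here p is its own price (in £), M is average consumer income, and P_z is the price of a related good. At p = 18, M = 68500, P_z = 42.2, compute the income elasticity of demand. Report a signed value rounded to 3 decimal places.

At the given values, D = 31060 − 1280(18) + 0.163(68500) − 129(42.2) = 13741.7.
∂D/∂M = 0.163.
E = (0.163) × (68500/13741.7) = 0.81252…

0.813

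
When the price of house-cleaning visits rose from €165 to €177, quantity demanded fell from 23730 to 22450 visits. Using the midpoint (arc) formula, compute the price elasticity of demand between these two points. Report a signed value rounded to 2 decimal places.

-0.79

%ΔQ = (22450 − 23730) / [(23730 + 22450)/2] = -1280/23090 = -0.055435…
%ΔP = (177 − 165) / [(165 + 177)/2] = 12/171 = 0.070175…
Arc Ed = %ΔQ / %ΔP = (-1280/23090) / (12/171) = -0.7899…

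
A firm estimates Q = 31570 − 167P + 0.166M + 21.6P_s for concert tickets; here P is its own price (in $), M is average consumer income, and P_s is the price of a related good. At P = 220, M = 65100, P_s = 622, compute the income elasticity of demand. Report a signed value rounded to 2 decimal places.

At the given values, Q = 31570 − 167(220) + 0.166(65100) + 21.6(622) = 19071.8.
∂Q/∂M = 0.166.
E = (0.166) × (65100/19071.8) = 0.5666…

0.57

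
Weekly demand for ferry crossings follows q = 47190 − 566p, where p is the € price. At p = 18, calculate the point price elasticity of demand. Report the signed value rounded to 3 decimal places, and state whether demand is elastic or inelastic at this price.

dq/dp = −566. At p = 18, q = 47190 − 566(18) = 37002.
Ed = (dq/dp)·(p/q) = −566 × (18/37002) = -0.27533…
|Ed| = 0.275 < 1, so demand is inelastic.

-0.275; inelastic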